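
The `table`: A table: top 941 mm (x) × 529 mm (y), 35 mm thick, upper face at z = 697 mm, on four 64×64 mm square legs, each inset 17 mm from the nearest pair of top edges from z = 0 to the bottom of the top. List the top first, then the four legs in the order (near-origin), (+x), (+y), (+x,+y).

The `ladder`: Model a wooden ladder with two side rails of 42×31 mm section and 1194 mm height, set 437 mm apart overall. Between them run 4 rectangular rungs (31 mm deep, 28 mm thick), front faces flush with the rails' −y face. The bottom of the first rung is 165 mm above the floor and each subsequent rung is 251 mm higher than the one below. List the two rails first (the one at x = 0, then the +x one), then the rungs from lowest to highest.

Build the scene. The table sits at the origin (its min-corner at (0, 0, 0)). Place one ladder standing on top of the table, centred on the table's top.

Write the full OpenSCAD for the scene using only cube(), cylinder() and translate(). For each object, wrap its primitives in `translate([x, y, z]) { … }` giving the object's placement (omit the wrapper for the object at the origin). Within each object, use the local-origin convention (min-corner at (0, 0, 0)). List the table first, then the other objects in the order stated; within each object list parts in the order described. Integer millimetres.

translate([0, 0, 662]) cube([941, 529, 35]);
translate([17, 17, 0]) cube([64, 64, 662]);
translate([860, 17, 0]) cube([64, 64, 662]);
translate([17, 448, 0]) cube([64, 64, 662]);
translate([860, 448, 0]) cube([64, 64, 662]);
translate([252, 249, 697]) {
  cube([42, 31, 1194]);
  translate([395, 0, 0]) cube([42, 31, 1194]);
  translate([42, 0, 165]) cube([353, 31, 28]);
  translate([42, 0, 416]) cube([353, 31, 28]);
  translate([42, 0, 667]) cube([353, 31, 28]);
  translate([42, 0, 918]) cube([353, 31, 28]);
}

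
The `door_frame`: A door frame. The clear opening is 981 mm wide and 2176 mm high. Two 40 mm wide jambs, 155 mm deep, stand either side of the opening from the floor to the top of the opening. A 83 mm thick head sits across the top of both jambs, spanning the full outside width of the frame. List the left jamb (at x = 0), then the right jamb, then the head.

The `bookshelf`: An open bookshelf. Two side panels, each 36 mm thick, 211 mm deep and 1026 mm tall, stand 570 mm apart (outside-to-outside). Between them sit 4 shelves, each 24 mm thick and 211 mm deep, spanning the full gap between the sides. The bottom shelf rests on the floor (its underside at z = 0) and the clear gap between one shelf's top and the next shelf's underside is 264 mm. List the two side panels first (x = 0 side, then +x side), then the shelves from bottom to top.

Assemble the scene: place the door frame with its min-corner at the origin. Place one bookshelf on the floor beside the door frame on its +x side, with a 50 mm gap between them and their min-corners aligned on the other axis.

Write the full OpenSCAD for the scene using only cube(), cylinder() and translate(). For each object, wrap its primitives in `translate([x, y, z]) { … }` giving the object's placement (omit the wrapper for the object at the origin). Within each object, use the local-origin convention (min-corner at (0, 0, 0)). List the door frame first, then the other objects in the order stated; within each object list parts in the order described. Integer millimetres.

cube([40, 155, 2176]);
translate([1021, 0, 0]) cube([40, 155, 2176]);
translate([0, 0, 2176]) cube([1061, 155, 83]);
translate([1111, 0, 0]) {
  cube([36, 211, 1026]);
  translate([534, 0, 0]) cube([36, 211, 1026]);
  translate([36, 0, 0]) cube([498, 211, 24]);
  translate([36, 0, 288]) cube([498, 211, 24]);
  translate([36, 0, 576]) cube([498, 211, 24]);
  translate([36, 0, 864]) cube([498, 211, 24]);
}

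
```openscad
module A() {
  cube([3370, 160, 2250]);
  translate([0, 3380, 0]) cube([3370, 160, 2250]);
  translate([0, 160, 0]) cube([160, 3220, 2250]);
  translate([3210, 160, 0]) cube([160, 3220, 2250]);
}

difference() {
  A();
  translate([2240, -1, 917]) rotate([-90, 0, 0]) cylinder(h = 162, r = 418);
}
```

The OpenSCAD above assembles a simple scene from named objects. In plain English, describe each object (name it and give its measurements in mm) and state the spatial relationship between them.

A is a box-shaped house frame (walls only): outside footprint 3370×3540 mm, wall height 2250 mm, wall thickness 160 mm. The two y-facing walls run the full x-width; the two x-facing walls fit between the inner faces of the y-facing walls.

The house frame has a circular hole of radius 418 mm through its front wall, centred at (x = 2240, z = 917).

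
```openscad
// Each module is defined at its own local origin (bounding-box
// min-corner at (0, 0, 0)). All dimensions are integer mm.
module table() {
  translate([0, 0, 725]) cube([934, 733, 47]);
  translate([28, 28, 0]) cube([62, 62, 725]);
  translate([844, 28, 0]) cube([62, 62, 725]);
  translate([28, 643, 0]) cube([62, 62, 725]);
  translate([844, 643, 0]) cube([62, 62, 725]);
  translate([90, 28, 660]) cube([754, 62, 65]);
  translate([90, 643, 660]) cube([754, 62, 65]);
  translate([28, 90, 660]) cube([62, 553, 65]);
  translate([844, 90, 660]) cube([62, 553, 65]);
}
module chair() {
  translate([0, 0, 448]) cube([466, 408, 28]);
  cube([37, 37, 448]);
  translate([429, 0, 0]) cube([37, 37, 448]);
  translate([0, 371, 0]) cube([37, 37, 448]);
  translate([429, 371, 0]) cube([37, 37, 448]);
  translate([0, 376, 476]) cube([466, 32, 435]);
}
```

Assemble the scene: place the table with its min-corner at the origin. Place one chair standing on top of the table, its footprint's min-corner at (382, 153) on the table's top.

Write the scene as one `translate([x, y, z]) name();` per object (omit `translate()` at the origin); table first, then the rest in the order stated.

table();
translate([382, 153, 772]) chair();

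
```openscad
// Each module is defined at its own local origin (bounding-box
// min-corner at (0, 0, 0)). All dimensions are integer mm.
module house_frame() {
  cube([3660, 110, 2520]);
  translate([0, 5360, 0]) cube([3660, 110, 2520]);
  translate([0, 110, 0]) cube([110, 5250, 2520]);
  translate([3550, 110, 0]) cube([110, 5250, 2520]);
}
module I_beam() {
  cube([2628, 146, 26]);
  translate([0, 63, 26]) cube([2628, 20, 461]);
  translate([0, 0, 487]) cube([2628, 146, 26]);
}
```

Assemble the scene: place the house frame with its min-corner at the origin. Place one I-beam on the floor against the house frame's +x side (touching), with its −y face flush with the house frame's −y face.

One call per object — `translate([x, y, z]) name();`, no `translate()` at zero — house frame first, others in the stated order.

house_frame();
translate([3660, 0, 0]) I_beam();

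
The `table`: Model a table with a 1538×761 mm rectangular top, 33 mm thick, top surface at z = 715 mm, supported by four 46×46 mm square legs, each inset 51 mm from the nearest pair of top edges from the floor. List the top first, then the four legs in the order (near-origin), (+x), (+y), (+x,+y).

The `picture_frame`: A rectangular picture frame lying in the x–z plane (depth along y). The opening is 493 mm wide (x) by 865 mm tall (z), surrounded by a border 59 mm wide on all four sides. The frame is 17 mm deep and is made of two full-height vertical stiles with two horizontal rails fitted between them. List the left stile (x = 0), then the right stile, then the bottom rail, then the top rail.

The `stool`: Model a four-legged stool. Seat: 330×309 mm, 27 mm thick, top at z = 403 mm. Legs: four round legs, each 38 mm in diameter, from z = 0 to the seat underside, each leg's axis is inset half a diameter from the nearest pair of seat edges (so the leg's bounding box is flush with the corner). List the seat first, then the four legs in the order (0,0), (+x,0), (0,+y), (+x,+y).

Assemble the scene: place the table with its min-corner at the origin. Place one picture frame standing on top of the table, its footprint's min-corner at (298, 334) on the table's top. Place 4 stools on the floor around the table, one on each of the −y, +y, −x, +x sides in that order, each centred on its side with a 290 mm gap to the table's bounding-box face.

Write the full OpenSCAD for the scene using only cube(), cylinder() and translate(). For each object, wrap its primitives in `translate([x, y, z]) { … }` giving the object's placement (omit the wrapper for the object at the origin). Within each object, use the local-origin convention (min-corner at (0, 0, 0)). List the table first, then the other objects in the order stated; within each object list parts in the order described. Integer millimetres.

translate([0, 0, 682]) cube([1538, 761, 33]);
translate([51, 51, 0]) cube([46, 46, 682]);
translate([1441, 51, 0]) cube([46, 46, 682]);
translate([51, 664, 0]) cube([46, 46, 682]);
translate([1441, 664, 0]) cube([46, 46, 682]);
translate([298, 334, 715]) {
  cube([59, 17, 983]);
  translate([552, 0, 0]) cube([59, 17, 983]);
  translate([59, 0, 0]) cube([493, 17, 59]);
  translate([59, 0, 924]) cube([493, 17, 59]);
}
translate([604, -599, 0]) {
  translate([0, 0, 376]) cube([330, 309, 27]);
  translate([19, 19, 0]) cylinder(h = 376, r = 19);
  translate([311, 19, 0]) cylinder(h = 376, r = 19);
  translate([19, 290, 0]) cylinder(h = 376, r = 19);
  translate([311, 290, 0]) cylinder(h = 376, r = 19);
}
translate([604, 1051, 0]) {
  translate([0, 0, 376]) cube([330, 309, 27]);
  translate([19, 19, 0]) cylinder(h = 376, r = 19);
  translate([311, 19, 0]) cylinder(h = 376, r = 19);
  translate([19, 290, 0]) cylinder(h = 376, r = 19);
  translate([311, 290, 0]) cylinder(h = 376, r = 19);
}
translate([-620, 226, 0]) {
  translate([0, 0, 376]) cube([330, 309, 27]);
  translate([19, 19, 0]) cylinder(h = 376, r = 19);
  translate([311, 19, 0]) cylinder(h = 376, r = 19);
  translate([19, 290, 0]) cylinder(h = 376, r = 19);
  translate([311, 290, 0]) cylinder(h = 376, r = 19);
}
translate([1828, 226, 0]) {
  translate([0, 0, 376]) cube([330, 309, 27]);
  translate([19, 19, 0]) cylinder(h = 376, r = 19);
  translate([311, 19, 0]) cylinder(h = 376, r = 19);
  translate([19, 290, 0]) cylinder(h = 376, r = 19);
  translate([311, 290, 0]) cylinder(h = 376, r = 19);
}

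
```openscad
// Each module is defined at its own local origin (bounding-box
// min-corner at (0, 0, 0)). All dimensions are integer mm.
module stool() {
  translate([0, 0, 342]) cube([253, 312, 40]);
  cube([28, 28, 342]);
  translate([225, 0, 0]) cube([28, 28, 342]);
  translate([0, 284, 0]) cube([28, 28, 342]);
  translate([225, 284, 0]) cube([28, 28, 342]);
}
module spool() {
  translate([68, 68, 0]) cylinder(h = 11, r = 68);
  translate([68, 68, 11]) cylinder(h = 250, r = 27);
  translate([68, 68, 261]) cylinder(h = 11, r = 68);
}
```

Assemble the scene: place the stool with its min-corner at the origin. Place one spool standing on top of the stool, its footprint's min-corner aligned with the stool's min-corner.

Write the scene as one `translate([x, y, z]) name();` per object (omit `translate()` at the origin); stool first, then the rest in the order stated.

stool();
translate([0, 0, 382]) spool();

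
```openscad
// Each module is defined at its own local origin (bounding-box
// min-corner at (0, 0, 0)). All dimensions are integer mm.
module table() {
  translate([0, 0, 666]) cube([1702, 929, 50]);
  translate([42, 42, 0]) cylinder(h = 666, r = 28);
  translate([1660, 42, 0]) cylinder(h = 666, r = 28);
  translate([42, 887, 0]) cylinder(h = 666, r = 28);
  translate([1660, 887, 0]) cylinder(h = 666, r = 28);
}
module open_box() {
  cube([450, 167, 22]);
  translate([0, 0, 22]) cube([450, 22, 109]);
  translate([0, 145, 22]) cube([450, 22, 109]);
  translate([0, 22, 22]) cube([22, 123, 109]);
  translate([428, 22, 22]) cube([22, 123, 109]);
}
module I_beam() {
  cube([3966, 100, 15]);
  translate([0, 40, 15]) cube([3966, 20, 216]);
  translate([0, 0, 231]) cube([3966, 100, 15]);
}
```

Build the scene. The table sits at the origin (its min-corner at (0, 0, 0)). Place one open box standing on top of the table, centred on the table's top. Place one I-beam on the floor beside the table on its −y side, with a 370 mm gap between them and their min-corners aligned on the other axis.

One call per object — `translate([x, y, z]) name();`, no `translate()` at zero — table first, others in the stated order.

table();
translate([626, 381, 716]) open_box();
translate([0, -470, 0]) I_beam();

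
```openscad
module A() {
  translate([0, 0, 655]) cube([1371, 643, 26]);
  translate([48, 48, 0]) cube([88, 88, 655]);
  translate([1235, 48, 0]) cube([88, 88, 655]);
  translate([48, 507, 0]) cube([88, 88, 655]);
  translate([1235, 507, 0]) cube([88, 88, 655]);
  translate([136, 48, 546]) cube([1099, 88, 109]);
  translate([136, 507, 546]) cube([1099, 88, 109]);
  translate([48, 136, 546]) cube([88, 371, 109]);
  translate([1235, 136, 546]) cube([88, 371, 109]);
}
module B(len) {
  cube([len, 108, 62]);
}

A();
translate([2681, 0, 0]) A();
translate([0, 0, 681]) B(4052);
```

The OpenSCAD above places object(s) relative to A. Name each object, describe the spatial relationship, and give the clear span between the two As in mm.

Second table starts at x = 2681; first ends at x = 1371; clear span = 2681 − 1371 = 1310 mm.

A is a table. B is a beam. A beam spans the tops of two tables. The clear span between the two tables is 1310 mm.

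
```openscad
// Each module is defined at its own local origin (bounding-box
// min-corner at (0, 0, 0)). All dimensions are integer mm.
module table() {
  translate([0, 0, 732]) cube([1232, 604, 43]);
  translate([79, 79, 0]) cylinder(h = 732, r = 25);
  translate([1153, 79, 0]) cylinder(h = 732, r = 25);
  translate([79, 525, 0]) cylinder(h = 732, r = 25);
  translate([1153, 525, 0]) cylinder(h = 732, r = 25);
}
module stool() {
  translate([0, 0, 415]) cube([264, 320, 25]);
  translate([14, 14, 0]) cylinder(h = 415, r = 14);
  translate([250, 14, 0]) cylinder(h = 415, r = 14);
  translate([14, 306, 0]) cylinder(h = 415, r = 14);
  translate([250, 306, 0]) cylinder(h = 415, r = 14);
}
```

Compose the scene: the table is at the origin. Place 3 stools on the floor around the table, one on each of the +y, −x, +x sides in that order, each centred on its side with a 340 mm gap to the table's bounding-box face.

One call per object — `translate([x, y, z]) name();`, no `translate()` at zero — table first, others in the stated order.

table();
translate([484, 944, 0]) stool();
translate([-604, 142, 0]) stool();
translate([1572, 142, 0]) stool();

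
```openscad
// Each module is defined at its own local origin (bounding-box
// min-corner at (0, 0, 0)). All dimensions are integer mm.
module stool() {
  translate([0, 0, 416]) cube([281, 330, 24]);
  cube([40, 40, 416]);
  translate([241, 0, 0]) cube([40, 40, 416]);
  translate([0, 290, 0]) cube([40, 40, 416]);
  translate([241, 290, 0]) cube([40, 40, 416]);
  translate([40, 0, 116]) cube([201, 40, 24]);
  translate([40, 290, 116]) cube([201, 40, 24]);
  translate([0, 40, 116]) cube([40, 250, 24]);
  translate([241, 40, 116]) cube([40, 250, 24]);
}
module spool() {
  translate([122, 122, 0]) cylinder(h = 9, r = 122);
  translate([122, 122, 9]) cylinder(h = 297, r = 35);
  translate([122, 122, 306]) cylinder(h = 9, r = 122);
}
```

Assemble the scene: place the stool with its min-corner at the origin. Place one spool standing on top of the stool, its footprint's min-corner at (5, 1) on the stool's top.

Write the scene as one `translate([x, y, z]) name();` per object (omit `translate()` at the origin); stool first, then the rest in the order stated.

stool();
translate([5, 1, 440]) spool();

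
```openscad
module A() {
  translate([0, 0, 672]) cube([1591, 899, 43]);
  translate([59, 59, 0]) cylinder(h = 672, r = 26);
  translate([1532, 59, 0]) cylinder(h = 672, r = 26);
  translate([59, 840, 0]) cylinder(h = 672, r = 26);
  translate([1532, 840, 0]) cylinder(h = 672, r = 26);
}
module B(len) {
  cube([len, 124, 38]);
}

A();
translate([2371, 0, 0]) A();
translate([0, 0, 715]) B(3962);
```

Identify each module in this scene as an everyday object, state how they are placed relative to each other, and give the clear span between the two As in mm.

A is a table. B is a beam. A beam spans the tops of two tables. The clear span between the two tables is 780 mm.

Second table starts at x = 2371; first ends at x = 1591; clear span = 2371 − 1591 = 780 mm.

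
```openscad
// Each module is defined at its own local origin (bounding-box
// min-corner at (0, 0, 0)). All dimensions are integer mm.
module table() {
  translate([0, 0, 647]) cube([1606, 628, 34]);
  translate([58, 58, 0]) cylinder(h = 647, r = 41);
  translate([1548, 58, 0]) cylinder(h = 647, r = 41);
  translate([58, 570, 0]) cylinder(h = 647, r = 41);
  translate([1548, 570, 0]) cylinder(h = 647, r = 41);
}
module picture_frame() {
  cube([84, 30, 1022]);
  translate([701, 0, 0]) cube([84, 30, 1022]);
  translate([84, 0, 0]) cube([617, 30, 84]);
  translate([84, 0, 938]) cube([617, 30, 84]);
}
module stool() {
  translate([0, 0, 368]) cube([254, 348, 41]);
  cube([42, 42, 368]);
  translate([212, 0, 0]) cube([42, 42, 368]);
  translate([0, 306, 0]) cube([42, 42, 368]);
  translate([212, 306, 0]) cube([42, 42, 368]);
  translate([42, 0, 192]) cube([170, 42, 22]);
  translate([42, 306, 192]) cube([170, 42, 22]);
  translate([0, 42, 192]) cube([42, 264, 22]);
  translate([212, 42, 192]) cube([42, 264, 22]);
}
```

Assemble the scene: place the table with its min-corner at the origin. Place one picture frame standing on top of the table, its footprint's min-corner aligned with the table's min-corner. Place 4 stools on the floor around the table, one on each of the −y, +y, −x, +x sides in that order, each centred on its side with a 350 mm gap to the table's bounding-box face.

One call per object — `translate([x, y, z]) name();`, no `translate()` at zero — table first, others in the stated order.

table();
translate([0, 0, 681]) picture_frame();
translate([676, -698, 0]) stool();
translate([676, 978, 0]) stool();
translate([-604, 140, 0]) stool();
translate([1956, 140, 0]) stool();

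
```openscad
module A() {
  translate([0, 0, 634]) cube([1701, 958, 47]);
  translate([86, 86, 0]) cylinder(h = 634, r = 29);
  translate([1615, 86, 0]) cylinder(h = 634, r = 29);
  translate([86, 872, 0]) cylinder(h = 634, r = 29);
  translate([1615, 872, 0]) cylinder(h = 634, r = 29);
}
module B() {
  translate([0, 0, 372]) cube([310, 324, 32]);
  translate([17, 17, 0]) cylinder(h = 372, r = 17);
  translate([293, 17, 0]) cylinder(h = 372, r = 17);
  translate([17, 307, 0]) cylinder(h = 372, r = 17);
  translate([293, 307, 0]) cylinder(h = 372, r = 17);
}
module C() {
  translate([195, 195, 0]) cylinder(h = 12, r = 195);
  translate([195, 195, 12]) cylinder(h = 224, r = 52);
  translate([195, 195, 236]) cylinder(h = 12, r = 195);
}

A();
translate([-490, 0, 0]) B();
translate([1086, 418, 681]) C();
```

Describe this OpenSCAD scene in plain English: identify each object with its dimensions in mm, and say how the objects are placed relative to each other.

A is a rectangular dining table. The top is 1701×958×47 mm with its upper surface at z = 681 mm. It stands on four round legs of 58 mm diameter, each leg's bounding box inset 57 mm from the nearest pair of top edges, running from the floor to the underside of the top.

B is a four-legged stool. The seat is a 310×324×32 mm slab whose top surface is at z = 404 mm; four round legs, each 34 mm in diameter, run from the floor (z = 0) to the underside of the seat, each leg's axis is inset half a diameter from the nearest pair of seat edges (so the leg's bounding box is flush with the corner).

C is a spool: two coaxial disc flanges of radius 195 mm and thickness 12 mm, joined by a core cylinder of radius 52 mm and height 224 mm. The lower flange rests on z = 0 and the three cylinders share a vertical axis.

The stool is on the floor beside the table on its −x side. The spool is on top of the table.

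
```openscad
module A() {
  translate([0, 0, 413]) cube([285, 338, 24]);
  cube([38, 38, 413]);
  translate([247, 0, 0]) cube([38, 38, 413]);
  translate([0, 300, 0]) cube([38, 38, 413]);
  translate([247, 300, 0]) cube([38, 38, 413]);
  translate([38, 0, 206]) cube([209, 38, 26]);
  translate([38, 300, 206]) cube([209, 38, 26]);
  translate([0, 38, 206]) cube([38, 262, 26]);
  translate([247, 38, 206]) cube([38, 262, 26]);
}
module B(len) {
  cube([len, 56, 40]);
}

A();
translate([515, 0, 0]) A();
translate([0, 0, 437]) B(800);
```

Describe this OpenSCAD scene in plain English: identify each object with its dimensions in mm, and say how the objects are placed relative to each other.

A is a simple wooden stool: a rectangular seat 285 mm (x) by 338 mm (y), 24 mm thick, top face at z = 437 mm, on four square legs, each 38×38 mm in cross-section. The legs rest on z = 0, each flush with a corner of the seat. Four stretchers, 38 mm wide and 26 mm tall, connect adjacent legs with their undersides at z = 206 mm, each running between the inner faces of the legs it joins and aligned with the legs' outer faces on the other axis.

B is a rectangular beam 800 mm long (x), 56 mm deep (y), 40 mm thick (z).

The beam spans the tops of two stools placed 230 mm apart, resting at z = 437 mm.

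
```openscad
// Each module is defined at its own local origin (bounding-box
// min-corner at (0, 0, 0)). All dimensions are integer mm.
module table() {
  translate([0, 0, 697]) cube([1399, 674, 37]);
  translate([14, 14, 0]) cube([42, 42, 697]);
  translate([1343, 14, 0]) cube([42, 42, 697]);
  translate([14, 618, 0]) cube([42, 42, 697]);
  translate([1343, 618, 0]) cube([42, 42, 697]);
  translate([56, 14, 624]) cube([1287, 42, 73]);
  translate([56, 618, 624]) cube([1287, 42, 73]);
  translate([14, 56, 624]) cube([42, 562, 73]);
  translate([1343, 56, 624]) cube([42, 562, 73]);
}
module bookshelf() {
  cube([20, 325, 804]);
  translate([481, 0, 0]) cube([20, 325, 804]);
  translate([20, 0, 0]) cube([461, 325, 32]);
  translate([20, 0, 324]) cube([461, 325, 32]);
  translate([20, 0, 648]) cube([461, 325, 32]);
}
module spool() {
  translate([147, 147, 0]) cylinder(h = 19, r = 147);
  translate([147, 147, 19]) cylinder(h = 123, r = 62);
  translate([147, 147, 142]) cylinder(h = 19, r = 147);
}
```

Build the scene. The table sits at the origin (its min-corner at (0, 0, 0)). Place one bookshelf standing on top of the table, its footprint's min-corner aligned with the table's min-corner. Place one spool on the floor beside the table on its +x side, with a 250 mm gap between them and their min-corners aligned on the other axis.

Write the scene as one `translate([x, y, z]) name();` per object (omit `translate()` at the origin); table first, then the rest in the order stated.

table();
translate([0, 0, 734]) bookshelf();
translate([1649, 0, 0]) spool();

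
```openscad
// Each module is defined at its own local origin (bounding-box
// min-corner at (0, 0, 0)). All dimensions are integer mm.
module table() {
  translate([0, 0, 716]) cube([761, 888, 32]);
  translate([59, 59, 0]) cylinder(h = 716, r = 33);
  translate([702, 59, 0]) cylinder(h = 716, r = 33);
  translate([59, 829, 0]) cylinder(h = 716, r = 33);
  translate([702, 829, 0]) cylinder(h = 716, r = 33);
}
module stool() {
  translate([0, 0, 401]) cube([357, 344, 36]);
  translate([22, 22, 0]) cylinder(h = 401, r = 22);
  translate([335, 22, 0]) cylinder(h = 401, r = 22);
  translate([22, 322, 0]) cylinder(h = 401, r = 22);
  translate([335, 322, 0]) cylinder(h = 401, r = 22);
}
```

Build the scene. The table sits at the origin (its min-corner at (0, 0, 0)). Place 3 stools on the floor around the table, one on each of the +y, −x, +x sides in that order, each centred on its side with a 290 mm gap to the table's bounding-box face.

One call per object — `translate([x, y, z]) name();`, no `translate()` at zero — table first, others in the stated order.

table();
translate([202, 1178, 0]) stool();
translate([-647, 272, 0]) stool();
translate([1051, 272, 0]) stool();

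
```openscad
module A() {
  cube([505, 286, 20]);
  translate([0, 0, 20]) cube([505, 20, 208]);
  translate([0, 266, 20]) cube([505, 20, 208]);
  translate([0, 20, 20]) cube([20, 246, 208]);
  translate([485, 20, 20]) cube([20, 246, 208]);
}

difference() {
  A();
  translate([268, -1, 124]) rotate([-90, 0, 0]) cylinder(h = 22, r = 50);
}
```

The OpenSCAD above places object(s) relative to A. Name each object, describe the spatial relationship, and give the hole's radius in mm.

The subtracted cylinder has r = 50 mm.

A is an open box. The open box has a circular hole through its front wall. The hole's radius is 50 mm.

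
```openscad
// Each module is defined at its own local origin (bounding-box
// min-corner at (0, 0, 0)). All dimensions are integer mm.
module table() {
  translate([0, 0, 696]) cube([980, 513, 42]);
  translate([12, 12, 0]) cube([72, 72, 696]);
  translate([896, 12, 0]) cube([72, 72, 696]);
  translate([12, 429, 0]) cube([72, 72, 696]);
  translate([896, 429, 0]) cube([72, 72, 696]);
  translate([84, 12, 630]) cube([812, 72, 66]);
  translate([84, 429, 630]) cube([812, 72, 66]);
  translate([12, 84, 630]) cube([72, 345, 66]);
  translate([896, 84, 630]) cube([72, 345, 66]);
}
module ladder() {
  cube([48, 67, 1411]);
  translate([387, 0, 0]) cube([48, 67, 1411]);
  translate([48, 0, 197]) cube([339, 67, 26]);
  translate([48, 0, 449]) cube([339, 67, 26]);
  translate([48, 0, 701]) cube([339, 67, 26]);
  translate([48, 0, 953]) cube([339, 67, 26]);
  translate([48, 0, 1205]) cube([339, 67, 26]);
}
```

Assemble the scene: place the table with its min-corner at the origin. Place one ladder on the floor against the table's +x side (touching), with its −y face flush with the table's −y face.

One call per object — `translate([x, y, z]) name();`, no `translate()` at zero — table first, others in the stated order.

table();
translate([980, 0, 0]) ladder();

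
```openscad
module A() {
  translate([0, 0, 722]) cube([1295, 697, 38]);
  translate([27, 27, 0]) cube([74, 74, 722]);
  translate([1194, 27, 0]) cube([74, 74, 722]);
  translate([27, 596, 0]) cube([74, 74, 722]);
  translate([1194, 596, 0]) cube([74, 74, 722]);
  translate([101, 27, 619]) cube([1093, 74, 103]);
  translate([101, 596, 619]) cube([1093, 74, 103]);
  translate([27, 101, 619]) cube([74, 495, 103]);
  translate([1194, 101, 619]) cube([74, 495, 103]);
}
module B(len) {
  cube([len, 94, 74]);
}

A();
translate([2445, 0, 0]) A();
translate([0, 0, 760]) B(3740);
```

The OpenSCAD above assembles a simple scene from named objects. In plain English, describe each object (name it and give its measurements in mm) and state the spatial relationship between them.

A is a table: top 1295 mm (x) × 697 mm (y), 38 mm thick, upper face at z = 760 mm, on four 74×74 mm square legs, each inset 27 mm from the nearest pair of top edges, running from z = 0 to the bottom of the top. Four apron rails, 74 mm thick and 103 mm tall, run between adjacent legs with their top edges flush with the underside of the top and their outer faces flush with the legs' outer faces.

B is a rectangular beam 3740 mm long (x), 94 mm deep (y), 74 mm thick (z).

The beam spans the tops of two tables placed 1150 mm apart, resting at z = 760 mm.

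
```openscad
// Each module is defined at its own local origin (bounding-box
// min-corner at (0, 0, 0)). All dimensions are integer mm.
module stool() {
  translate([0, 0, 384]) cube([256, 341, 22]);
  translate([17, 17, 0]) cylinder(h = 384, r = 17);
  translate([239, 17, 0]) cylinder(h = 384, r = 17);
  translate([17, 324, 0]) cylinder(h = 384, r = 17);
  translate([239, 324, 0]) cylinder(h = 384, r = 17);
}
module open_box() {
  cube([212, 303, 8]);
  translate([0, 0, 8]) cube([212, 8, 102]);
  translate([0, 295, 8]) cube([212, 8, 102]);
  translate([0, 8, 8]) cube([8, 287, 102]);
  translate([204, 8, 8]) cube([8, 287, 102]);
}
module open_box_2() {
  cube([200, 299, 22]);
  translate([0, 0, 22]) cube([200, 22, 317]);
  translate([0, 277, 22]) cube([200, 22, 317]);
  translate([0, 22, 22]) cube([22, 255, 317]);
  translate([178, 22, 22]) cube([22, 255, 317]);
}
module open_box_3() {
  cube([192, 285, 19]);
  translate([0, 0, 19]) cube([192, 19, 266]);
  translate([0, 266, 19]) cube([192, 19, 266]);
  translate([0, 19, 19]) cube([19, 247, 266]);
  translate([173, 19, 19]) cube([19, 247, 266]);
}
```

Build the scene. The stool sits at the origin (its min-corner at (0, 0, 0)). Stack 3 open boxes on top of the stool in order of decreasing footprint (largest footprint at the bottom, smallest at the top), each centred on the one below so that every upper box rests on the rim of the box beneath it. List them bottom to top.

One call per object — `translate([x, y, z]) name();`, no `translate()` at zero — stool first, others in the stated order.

stool();
translate([22, 19, 406]) open_box();
translate([28, 21, 516]) open_box_2();
translate([32, 28, 855]) open_box_3();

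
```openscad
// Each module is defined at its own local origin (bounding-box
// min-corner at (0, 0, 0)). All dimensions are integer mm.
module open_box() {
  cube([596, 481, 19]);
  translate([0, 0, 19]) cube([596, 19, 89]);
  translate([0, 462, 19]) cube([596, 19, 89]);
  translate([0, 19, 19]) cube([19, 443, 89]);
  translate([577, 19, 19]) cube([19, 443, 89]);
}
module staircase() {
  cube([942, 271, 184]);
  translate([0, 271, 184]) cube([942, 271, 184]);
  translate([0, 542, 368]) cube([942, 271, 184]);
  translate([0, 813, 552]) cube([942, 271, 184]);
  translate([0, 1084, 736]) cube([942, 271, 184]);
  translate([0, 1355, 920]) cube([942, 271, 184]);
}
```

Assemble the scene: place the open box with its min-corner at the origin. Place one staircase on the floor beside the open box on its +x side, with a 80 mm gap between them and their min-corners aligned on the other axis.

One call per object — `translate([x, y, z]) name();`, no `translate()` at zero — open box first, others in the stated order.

open_box();
translate([676, 0, 0]) staircase();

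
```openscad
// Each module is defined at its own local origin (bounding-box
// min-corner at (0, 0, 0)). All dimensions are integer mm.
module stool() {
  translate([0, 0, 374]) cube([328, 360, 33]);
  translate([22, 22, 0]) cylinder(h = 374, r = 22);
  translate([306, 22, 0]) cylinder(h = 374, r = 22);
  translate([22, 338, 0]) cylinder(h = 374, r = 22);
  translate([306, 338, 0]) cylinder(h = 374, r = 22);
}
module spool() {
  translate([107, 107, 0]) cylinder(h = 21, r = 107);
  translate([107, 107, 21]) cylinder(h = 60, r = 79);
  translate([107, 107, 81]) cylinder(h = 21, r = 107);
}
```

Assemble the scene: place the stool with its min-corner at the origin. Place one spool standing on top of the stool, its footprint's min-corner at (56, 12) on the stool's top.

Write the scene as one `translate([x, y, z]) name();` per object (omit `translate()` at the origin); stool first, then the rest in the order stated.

stool();
translate([56, 12, 407]) spool();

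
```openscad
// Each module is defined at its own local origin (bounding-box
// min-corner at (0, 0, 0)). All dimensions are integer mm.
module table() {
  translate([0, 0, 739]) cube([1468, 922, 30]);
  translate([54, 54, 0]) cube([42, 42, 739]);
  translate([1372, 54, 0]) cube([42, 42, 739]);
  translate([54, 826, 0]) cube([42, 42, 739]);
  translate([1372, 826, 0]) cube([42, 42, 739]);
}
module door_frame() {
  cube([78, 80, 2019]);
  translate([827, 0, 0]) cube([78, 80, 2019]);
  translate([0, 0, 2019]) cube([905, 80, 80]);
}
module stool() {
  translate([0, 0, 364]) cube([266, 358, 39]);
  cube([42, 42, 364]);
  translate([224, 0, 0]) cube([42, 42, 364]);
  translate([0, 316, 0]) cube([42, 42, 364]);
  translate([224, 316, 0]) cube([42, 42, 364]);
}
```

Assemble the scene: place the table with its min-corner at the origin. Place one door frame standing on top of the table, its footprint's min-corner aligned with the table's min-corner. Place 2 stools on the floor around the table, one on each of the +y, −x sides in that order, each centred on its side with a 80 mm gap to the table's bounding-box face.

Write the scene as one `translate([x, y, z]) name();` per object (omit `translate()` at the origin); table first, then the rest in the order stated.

table();
translate([0, 0, 769]) door_frame();
translate([601, 1002, 0]) stool();
translate([-346, 282, 0]) stool();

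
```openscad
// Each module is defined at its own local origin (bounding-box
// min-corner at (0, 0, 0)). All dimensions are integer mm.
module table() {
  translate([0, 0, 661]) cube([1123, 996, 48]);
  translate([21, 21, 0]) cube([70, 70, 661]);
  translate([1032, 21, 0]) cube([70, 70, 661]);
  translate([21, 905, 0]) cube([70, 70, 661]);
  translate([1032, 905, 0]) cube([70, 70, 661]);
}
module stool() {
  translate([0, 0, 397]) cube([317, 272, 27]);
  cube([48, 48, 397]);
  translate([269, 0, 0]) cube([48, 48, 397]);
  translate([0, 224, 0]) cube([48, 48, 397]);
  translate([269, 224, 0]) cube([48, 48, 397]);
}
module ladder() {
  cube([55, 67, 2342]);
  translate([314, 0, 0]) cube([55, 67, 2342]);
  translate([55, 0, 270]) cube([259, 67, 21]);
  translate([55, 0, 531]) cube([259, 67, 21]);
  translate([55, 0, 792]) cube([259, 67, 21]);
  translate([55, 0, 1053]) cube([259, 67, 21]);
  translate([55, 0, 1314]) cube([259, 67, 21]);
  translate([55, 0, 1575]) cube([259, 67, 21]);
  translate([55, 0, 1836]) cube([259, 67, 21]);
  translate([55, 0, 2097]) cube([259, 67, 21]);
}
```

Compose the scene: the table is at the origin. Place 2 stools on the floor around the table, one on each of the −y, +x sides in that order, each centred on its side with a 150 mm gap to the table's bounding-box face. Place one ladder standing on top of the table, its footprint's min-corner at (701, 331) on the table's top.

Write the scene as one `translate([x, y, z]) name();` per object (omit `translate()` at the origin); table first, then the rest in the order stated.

table();
translate([403, -422, 0]) stool();
translate([1273, 362, 0]) stool();
translate([701, 331, 709]) ladder();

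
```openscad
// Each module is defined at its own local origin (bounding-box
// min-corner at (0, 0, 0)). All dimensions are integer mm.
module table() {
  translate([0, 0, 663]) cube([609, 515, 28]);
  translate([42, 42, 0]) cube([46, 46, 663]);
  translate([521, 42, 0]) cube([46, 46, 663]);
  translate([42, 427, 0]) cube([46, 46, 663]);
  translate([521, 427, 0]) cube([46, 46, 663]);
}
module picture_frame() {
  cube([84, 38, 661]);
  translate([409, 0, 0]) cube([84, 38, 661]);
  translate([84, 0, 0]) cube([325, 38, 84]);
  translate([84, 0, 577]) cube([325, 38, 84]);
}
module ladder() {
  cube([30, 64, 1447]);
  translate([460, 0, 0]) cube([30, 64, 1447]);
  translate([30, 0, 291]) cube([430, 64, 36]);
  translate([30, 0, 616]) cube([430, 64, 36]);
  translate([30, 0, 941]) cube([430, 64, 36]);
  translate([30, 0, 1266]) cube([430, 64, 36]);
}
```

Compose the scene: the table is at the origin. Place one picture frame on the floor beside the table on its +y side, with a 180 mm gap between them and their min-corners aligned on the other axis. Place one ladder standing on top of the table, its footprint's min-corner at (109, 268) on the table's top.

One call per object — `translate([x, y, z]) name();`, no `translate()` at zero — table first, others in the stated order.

table();
translate([0, 695, 0]) picture_frame();
translate([109, 268, 691]) ladder();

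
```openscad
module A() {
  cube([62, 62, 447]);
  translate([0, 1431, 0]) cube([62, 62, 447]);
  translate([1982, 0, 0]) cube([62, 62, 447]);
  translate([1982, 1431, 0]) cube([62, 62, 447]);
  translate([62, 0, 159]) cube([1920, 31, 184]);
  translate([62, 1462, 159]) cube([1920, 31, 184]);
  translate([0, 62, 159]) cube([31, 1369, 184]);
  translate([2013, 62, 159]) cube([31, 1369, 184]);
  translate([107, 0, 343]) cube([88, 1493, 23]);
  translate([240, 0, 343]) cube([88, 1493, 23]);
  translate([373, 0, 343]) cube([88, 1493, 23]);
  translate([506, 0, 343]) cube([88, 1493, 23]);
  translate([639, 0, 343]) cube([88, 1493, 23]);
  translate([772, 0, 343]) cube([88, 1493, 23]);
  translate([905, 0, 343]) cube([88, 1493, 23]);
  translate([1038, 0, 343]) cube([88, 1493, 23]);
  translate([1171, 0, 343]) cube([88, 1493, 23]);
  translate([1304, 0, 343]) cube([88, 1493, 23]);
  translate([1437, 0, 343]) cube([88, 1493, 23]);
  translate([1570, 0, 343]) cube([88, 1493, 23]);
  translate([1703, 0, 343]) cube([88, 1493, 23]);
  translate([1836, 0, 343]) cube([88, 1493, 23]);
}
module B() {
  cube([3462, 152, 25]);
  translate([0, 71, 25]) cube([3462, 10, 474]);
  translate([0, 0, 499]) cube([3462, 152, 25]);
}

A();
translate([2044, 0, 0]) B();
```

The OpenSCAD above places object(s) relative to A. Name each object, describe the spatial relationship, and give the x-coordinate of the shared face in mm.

The bed frame's +x face and the I-beam's −x face are both at x = 2044 mm.

A is a bed frame. B is an I-beam. The I-beam is against the bed frame's +x side, with their −y faces flush. The x-coordinate of the shared face is 2044 mm.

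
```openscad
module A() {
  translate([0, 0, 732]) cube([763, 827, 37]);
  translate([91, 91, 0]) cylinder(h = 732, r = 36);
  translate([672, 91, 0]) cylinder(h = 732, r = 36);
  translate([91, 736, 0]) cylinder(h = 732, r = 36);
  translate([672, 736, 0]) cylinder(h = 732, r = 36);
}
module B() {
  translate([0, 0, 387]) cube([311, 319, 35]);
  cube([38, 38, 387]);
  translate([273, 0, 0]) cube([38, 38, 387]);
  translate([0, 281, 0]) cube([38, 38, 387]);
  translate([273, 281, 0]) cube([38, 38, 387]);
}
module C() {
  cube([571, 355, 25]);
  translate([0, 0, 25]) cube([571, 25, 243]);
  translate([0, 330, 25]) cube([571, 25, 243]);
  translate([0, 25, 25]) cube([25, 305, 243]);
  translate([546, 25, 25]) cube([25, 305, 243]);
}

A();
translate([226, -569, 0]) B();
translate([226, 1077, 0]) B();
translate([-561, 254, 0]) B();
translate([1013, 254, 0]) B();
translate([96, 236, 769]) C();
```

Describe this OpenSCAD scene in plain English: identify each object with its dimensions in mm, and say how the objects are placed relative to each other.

A is a rectangular dining table. The top is 763×827×37 mm with its upper surface at z = 769 mm. It stands on four round legs of 72 mm diameter, each leg's bounding box inset 55 mm from the nearest pair of top edges, running from the floor to the underside of the top.

B is a four-legged stool. The seat is a 311×319×35 mm slab whose top surface is at z = 422 mm; four square legs, each 38×38 mm in cross-section, run from the floor (z = 0) to the underside of the seat, each flush with a corner of the seat.

C is an open storage box with external size 571×355×268 mm and wall thickness 25 mm (the base is also 25 mm thick). The base covers the whole footprint; the four walls stand on the base, with the y-facing walls full-width and the x-facing walls fitting between their inner faces.

Four stools sit around the table at the −y, +y, −x, +x sides. The open box is on top of the table, centred.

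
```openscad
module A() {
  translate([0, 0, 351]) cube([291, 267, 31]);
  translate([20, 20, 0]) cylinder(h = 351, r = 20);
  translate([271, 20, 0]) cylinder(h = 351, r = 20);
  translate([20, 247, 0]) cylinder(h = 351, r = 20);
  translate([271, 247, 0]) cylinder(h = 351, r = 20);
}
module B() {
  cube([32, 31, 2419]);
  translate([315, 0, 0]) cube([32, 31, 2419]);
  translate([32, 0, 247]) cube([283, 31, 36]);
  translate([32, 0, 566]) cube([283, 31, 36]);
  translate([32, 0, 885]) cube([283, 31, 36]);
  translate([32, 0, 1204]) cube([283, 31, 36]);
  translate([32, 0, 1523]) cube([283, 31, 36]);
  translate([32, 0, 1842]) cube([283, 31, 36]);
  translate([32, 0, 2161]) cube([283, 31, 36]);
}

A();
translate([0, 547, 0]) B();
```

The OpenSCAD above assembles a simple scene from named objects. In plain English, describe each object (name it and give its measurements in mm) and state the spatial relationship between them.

A is a simple wooden stool: a rectangular seat 291 mm (x) by 267 mm (y), 31 mm thick, top face at z = 382 mm, on four round legs, each 40 mm in diameter. The legs rest on z = 0, each leg's axis is inset half a diameter from the nearest pair of seat edges (so the leg's bounding box is flush with the corner).

B is a straight ladder. Two 32×31 mm vertical rails, 2419 mm tall, stand 347 mm apart (outside-to-outside) with their front faces coplanar on the −y side. 7 rungs, each 31 mm deep and 36 mm tall, span between the inner faces of the rails, front faces flush with the rails. The lowest rung's underside is at z = 247 mm and rungs are spaced 319 mm apart (underside to underside).

The ladder is on the floor beside the stool on its +y side.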